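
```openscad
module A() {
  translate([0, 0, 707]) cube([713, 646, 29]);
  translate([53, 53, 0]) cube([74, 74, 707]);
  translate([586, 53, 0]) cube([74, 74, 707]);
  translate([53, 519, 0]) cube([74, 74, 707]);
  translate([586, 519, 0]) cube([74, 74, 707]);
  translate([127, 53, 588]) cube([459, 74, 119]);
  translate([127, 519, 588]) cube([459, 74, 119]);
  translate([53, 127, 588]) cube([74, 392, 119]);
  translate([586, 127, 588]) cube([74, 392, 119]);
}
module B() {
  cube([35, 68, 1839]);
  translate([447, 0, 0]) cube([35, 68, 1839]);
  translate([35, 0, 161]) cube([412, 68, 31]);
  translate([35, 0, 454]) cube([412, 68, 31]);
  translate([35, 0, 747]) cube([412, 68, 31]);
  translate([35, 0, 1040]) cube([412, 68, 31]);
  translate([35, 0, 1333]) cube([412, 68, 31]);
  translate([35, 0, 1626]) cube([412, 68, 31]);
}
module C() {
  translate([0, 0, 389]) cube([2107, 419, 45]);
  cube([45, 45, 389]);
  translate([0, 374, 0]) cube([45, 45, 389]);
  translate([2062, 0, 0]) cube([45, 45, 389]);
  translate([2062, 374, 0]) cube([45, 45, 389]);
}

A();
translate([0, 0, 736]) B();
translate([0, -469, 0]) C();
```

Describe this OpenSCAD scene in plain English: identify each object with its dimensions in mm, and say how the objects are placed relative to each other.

A is a table with a 713×646 mm rectangular top, 29 mm thick, top surface at z = 736 mm, supported by four 74×74 mm square legs, each inset 53 mm from the nearest pair of top edges, running from the floor. Four apron rails, 74 mm thick and 119 mm tall, run between adjacent legs with their top edges flush with the underside of the top and their outer faces flush with the legs' outer faces.

B is a wooden ladder with two side rails of 35×68 mm section and 1839 mm height, set 482 mm apart overall. Between them run 6 rectangular rungs (68 mm deep, 31 mm thick), front faces flush with the rails' −y face. The bottom of the first rung is 161 mm above the floor and each subsequent rung is 293 mm higher than the one below.

C is a bench: a 2107×419 mm seat slab, 45 mm thick, top at z = 434 mm, on four 45×45 mm square legs flush with the seat corners and standing on z = 0.

The ladder is on top of the table. The bench is on the floor beside the table on its −y side.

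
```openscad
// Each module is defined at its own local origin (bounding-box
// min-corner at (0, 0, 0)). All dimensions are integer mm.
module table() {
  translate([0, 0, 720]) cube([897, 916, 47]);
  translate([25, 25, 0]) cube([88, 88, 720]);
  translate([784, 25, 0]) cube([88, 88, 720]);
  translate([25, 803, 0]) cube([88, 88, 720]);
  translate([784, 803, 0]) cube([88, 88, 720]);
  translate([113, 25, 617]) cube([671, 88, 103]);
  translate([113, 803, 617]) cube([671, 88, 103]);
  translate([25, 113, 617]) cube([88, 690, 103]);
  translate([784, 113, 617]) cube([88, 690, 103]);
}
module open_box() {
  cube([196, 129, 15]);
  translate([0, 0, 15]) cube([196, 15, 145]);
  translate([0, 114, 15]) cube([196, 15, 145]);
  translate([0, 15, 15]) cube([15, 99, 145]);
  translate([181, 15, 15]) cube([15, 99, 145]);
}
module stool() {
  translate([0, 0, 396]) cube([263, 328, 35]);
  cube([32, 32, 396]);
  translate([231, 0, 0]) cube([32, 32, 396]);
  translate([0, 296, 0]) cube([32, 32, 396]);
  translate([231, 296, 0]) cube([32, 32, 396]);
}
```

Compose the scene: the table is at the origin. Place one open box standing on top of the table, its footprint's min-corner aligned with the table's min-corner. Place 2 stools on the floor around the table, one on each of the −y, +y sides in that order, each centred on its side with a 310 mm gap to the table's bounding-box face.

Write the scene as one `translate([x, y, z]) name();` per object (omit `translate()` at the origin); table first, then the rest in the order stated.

table();
translate([0, 0, 767]) open_box();
translate([317, -638, 0]) stool();
translate([317, 1226, 0]) stool();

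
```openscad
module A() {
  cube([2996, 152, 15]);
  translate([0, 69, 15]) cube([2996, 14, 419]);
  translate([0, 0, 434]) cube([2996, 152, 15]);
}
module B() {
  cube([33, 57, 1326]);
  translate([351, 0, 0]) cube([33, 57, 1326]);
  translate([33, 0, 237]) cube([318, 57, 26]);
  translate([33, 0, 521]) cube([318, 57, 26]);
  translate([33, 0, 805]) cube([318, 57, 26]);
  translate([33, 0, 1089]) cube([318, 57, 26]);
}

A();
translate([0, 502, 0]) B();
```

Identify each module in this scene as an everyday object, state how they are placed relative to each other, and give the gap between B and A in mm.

A is an I-beam. B is a ladder. The ladder is on the floor beside the I-beam on its +y side. The gap between the ladder and the I-beam is 350 mm.

The ladder's nearest face is 350 mm from the I-beam's +y face.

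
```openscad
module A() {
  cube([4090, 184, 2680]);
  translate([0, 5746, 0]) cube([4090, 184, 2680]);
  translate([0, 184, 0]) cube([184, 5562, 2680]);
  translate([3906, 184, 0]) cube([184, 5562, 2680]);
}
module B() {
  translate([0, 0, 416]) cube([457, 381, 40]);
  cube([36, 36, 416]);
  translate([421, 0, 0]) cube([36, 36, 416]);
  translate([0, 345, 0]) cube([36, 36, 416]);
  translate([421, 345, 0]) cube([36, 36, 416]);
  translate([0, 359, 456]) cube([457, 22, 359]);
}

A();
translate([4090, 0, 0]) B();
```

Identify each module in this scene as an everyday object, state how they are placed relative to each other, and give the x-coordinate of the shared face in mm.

The house frame's +x face and the chair's −x face are both at x = 4090 mm.

A is a house frame. B is a chair. The chair is against the house frame's +x side, with their −y faces flush. The x-coordinate of the shared face is 4090 mm.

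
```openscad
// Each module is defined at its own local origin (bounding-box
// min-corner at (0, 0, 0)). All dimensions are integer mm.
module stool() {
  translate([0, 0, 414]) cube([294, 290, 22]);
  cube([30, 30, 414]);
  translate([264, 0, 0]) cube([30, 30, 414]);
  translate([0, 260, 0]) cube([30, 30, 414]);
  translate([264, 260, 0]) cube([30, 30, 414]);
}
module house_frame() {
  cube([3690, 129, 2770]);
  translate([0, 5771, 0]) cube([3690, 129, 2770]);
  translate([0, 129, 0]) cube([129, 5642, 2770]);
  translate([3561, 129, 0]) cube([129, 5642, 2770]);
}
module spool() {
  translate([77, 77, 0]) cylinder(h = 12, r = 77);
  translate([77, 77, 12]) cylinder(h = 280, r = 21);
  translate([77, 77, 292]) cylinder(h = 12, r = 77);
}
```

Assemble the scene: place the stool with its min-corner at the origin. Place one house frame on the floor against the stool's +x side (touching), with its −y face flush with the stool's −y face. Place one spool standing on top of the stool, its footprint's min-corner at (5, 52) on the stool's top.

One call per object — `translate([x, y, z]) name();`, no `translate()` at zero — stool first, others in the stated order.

stool();
translate([294, 0, 0]) house_frame();
translate([5, 52, 436]) spool();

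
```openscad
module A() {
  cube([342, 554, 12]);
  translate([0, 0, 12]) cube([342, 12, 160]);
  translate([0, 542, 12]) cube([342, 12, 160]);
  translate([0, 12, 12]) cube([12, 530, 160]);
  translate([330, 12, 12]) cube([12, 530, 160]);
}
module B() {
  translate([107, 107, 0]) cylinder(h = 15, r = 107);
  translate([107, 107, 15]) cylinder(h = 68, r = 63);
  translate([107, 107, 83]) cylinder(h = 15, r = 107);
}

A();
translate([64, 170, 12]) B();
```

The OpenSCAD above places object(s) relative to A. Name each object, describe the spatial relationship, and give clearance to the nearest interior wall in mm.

Clearances: x = 52, y = 158; minimum 52 mm.

A is an open box. B is a spool. The spool sits inside the open box, centred. The clearance to the nearest interior wall is 52 mm.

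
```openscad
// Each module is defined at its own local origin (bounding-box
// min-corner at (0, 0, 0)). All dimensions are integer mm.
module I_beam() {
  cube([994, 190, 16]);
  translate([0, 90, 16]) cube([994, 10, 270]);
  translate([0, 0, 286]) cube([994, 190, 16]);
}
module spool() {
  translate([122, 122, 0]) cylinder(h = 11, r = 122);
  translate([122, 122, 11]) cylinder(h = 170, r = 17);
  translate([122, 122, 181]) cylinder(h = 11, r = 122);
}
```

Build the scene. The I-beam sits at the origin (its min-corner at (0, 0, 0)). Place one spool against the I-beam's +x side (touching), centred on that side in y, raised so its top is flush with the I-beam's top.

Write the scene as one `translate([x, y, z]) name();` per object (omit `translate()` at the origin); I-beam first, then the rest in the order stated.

I_beam();
translate([994, -27, 110]) spool();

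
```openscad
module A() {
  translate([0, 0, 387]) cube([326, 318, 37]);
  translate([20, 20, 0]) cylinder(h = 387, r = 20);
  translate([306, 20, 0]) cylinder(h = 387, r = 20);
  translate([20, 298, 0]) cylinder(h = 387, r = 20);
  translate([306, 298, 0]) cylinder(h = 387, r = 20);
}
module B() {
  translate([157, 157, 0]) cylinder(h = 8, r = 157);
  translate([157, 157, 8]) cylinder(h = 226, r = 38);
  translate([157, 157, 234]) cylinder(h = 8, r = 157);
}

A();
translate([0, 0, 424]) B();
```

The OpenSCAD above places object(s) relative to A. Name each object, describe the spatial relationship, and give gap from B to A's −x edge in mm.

The spool's min-x is at 0; the stool's min-x is 0; gap = 0 mm.

A is a stool. B is a spool. The spool is on top of the stool. The gap from the spool to the stool's −x edge is 0 mm.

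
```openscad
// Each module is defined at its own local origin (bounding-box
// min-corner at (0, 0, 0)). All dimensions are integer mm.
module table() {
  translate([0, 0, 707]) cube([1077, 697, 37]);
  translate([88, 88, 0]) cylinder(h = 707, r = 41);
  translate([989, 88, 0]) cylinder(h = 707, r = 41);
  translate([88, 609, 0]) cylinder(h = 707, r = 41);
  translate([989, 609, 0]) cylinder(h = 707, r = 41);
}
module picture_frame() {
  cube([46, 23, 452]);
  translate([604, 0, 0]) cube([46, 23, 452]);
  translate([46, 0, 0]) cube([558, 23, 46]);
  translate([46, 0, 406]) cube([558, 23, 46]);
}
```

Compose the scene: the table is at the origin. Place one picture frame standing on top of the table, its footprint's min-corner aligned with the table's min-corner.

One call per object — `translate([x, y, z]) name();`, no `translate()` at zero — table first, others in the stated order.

table();
translate([0, 0, 744]) picture_frame();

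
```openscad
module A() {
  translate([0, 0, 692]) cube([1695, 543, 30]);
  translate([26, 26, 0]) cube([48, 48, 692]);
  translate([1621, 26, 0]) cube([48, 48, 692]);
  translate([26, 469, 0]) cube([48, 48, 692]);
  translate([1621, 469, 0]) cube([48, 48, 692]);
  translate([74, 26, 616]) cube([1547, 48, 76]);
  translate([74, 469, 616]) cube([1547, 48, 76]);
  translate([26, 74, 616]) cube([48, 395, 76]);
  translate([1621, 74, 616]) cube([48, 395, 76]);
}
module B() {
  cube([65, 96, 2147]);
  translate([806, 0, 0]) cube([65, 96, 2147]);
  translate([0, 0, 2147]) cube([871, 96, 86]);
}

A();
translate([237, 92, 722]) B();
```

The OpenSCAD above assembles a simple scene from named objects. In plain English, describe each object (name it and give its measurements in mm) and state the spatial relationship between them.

A is a rectangular dining table. The top is 1695×543×30 mm with its upper surface at z = 722 mm. It stands on four 48×48 mm square legs, each inset 26 mm from the nearest pair of top edges, running from the floor to the underside of the top. Four apron rails, 48 mm thick and 76 mm tall, run between adjacent legs with their top edges flush with the underside of the top and their outer faces flush with the legs' outer faces.

B is a rectangular door frame: two vertical jambs of 65×96 mm section, 2147 mm tall, with a clear opening 741 mm wide between their inner faces. A header 86 mm tall and 96 mm deep lies on top of the jambs and spans the full outside width.

The door frame is on top of the table.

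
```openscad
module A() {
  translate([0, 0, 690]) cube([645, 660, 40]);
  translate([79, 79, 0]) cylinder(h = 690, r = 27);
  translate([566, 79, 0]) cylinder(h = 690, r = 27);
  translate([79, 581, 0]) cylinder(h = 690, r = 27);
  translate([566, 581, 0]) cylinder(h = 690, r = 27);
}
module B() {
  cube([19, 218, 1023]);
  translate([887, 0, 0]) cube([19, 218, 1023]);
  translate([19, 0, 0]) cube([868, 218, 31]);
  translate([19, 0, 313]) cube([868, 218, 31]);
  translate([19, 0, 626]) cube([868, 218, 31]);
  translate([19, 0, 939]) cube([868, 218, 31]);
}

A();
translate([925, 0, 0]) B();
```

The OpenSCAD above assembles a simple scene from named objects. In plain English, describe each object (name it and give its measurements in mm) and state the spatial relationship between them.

A is a rectangular dining table. The top is 645×660×40 mm with its upper surface at z = 730 mm. It stands on four round legs of 54 mm diameter, each leg's bounding box inset 52 mm from the nearest pair of top edges, running from the floor to the underside of the top.

B is an open bookshelf. Two side panels, each 19 mm thick, 218 mm deep and 1023 mm tall, stand 906 mm apart (outside-to-outside). Between them sit 4 shelves, each 31 mm thick and 218 mm deep, spanning the full gap between the sides. The bottom shelf rests on the floor (its underside at z = 0) and the clear gap between one shelf's top and the next shelf's underside is 282 mm.

The bookshelf is on the floor beside the table on its +x side.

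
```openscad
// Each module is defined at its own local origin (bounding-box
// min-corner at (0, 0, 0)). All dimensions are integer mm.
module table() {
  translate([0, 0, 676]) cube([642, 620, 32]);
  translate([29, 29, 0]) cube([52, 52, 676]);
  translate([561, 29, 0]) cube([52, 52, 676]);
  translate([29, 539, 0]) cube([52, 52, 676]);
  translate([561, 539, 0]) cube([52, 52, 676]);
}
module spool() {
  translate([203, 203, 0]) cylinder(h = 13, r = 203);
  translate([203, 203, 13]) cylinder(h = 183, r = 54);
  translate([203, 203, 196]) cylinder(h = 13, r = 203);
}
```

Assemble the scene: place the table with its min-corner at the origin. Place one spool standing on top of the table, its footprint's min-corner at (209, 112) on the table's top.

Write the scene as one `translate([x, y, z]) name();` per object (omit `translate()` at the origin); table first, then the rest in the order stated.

table();
translate([209, 112, 708]) spool();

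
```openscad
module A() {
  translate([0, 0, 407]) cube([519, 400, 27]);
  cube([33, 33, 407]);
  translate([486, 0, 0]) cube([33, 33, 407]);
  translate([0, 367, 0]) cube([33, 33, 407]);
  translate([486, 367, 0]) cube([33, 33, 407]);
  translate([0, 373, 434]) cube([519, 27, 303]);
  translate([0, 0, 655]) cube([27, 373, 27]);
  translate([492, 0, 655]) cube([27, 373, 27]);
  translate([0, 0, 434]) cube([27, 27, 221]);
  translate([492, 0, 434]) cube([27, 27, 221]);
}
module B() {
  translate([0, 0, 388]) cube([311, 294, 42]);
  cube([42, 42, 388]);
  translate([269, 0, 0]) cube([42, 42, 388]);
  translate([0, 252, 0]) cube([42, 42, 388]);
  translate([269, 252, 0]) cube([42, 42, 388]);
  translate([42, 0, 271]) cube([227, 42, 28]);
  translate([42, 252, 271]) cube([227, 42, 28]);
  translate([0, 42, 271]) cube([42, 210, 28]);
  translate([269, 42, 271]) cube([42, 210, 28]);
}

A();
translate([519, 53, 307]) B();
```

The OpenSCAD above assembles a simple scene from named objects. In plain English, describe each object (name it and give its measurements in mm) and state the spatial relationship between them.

A is a chair: 519×400 mm seat, 27 mm thick, top at z = 434 mm, on four 33 mm square corner legs flush with the seat edges. A 27 mm thick backrest slab spans the full seat width, extending 303 mm above the seat top, its back face flush with the seat's +y edge. Two armrests of 27×27 mm section run along each side from the seat's front edge to the front of the backrest, top faces 248 mm above the seat top and outer faces flush with the seat's x-edges; a 27×27 mm post under the front of each armrest stands on the seat at the front corner.

B is a four-legged stool. The seat is 311×294 mm, 42 mm thick, top at z = 430 mm. It stands on four square legs, each 42×42 mm in cross-section, from z = 0 to the seat underside, each flush with a corner of the seat. Four stretchers, 42 mm wide and 28 mm tall, connect adjacent legs with their undersides at z = 271 mm, each running between the inner faces of the legs it joins and aligned with the legs' outer faces on the other axis.

The stool is beside the chair with their tops flush at z = 737.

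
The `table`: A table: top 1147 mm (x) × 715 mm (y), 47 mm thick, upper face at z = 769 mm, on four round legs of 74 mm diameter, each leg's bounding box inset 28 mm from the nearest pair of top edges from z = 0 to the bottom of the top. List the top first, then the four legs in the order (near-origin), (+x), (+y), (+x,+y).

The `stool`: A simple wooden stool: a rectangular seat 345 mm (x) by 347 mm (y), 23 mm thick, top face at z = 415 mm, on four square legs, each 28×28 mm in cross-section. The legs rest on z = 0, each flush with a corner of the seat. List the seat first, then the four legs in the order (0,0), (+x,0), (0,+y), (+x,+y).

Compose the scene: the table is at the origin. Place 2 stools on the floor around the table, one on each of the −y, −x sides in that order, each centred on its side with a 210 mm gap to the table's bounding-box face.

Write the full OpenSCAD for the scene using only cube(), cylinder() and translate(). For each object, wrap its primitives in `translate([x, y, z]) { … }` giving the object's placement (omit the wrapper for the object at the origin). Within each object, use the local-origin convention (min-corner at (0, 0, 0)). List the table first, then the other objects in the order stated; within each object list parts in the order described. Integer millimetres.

translate([0, 0, 722]) cube([1147, 715, 47]);
translate([65, 65, 0]) cylinder(h = 722, r = 37);
translate([1082, 65, 0]) cylinder(h = 722, r = 37);
translate([65, 650, 0]) cylinder(h = 722, r = 37);
translate([1082, 650, 0]) cylinder(h = 722, r = 37);
translate([401, -557, 0]) {
  translate([0, 0, 392]) cube([345, 347, 23]);
  cube([28, 28, 392]);
  translate([317, 0, 0]) cube([28, 28, 392]);
  translate([0, 319, 0]) cube([28, 28, 392]);
  translate([317, 319, 0]) cube([28, 28, 392]);
}
translate([-555, 184, 0]) {
  translate([0, 0, 392]) cube([345, 347, 23]);
  cube([28, 28, 392]);
  translate([317, 0, 0]) cube([28, 28, 392]);
  translate([0, 319, 0]) cube([28, 28, 392]);
  translate([317, 319, 0]) cube([28, 28, 392]);
}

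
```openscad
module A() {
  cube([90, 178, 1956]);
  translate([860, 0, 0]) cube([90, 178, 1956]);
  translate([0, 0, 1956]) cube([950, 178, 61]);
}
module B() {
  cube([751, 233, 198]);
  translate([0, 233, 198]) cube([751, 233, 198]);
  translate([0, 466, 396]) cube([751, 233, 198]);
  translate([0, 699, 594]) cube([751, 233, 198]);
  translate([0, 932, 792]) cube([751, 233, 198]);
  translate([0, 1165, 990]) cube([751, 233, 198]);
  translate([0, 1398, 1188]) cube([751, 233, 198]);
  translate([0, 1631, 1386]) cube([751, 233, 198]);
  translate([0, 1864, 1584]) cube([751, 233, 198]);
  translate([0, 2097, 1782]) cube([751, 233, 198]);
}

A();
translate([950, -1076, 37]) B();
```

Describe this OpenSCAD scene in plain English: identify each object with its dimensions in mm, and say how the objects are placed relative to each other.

A is a door frame. The clear opening is 770 mm wide and 1956 mm high. Two 90 mm wide jambs, 178 mm deep, stand either side of the opening from the floor to the top of the opening. A 61 mm thick head sits across the top of both jambs, spanning the full outside width of the frame.

B is a run of 10 identical solid stair steps. Each tread is 751×233 mm and each step block is 198 mm high. Step 1 rests on the floor; step k is offset from step 1 by (k−1)×233 mm in y and (k−1)×198 mm in z.

The staircase is beside the door frame with their tops flush at z = 2017.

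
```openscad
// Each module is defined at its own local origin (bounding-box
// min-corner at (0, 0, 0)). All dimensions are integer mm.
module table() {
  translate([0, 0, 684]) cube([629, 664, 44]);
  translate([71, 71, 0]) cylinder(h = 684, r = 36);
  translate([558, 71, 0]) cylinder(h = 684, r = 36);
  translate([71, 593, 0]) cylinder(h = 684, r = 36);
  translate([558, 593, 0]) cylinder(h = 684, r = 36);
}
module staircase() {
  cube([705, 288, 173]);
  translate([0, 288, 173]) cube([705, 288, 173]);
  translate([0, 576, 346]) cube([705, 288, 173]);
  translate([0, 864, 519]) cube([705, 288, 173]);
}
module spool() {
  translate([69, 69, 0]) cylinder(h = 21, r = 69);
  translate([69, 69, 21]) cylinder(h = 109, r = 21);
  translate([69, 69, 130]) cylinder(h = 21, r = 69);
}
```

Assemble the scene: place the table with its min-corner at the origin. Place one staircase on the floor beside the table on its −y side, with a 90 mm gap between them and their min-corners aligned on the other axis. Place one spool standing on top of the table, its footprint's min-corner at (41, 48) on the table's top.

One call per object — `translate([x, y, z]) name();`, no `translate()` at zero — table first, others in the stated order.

table();
translate([0, -1242, 0]) staircase();
translate([41, 48, 728]) spool();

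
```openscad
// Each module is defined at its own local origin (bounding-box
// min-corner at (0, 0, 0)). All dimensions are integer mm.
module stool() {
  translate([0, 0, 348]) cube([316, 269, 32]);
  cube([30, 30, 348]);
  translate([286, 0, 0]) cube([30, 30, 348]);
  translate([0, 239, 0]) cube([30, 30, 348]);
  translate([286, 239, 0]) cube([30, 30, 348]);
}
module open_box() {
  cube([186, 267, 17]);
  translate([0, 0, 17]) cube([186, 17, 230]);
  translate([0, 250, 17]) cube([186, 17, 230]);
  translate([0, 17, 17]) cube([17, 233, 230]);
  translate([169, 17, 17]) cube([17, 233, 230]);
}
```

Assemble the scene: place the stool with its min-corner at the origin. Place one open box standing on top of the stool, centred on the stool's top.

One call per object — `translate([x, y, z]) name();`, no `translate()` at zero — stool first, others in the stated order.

stool();
translate([65, 1, 380]) open_box();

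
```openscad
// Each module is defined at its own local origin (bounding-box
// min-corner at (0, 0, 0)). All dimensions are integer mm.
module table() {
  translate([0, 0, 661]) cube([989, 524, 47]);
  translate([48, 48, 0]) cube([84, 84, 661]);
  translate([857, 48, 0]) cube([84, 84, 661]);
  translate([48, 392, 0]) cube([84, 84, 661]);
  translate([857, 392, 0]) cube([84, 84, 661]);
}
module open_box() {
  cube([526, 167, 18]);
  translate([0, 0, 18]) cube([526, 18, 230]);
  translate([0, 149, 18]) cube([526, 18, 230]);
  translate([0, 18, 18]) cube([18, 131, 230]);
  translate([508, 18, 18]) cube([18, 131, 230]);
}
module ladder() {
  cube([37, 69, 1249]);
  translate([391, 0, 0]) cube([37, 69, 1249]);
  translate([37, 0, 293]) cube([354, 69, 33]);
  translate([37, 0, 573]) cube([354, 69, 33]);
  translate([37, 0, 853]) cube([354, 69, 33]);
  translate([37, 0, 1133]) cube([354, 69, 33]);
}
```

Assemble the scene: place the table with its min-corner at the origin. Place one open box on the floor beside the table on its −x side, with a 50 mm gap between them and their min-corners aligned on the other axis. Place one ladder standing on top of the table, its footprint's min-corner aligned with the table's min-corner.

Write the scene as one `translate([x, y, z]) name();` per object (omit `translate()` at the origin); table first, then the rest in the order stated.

table();
translate([-576, 0, 0]) open_box();
translate([0, 0, 708]) ladder();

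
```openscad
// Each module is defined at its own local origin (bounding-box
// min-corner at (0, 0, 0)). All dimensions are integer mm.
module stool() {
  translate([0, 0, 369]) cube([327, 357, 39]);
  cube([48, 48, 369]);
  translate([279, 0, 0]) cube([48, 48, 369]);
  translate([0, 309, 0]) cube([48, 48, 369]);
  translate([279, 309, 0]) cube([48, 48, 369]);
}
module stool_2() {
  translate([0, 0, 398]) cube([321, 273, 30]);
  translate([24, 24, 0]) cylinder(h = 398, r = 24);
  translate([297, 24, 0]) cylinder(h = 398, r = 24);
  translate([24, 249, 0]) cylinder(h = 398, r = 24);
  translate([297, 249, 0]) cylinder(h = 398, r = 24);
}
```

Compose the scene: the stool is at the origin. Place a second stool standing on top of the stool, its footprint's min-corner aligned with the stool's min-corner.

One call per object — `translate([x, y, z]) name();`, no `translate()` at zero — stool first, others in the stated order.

stool();
translate([0, 0, 408]) stool_2();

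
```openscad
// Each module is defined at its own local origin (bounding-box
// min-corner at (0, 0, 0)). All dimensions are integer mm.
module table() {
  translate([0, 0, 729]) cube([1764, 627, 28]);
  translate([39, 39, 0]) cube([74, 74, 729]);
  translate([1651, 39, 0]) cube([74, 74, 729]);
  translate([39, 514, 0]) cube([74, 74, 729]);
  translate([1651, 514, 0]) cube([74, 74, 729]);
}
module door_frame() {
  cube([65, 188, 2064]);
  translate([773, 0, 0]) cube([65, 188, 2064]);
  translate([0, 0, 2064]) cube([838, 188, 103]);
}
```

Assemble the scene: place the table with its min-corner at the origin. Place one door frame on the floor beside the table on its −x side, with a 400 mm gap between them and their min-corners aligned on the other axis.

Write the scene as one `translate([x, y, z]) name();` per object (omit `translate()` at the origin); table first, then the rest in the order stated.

table();
translate([-1238, 0, 0]) door_frame();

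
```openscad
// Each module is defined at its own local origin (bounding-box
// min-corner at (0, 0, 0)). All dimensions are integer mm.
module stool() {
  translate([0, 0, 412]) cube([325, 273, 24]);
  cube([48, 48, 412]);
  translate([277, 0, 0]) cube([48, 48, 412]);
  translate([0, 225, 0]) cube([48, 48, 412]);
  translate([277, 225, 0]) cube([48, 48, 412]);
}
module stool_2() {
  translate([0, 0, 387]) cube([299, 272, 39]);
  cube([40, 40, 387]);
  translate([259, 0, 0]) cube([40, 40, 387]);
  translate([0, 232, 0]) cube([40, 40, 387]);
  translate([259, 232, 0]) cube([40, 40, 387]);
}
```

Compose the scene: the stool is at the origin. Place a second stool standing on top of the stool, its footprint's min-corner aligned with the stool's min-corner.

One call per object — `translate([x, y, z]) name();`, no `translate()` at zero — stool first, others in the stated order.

stool();
translate([0, 0, 436]) stool_2();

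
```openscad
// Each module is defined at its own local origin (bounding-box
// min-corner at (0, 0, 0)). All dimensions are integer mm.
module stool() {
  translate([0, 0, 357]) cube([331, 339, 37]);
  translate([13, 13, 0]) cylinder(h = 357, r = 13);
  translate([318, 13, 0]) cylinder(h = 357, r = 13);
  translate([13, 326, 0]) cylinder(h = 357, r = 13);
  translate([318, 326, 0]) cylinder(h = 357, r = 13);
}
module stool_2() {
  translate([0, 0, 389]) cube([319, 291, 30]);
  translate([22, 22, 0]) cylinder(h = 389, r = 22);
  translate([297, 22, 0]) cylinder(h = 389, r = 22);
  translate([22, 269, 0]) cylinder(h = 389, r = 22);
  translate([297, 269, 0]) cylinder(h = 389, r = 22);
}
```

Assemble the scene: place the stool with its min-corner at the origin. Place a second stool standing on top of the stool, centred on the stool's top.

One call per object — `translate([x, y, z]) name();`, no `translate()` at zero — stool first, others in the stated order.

stool();
translate([6, 24, 394]) stool_2();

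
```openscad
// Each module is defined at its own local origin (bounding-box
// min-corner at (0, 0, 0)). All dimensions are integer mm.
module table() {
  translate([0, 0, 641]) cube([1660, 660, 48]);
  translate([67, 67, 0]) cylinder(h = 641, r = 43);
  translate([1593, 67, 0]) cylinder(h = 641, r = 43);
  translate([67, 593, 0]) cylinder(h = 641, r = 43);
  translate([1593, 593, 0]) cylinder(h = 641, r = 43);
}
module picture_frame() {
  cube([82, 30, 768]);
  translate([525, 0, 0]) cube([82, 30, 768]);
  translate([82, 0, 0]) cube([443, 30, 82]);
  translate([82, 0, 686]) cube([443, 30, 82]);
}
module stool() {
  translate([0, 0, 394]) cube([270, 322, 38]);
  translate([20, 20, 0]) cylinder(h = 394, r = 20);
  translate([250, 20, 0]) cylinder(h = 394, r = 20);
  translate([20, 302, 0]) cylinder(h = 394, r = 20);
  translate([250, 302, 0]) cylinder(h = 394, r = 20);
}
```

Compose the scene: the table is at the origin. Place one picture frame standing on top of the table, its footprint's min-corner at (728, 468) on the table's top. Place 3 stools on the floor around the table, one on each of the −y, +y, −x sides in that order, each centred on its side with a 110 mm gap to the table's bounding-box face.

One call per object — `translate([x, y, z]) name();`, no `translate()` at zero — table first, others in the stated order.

table();
translate([728, 468, 689]) picture_frame();
translate([695, -432, 0]) stool();
translate([695, 770, 0]) stool();
translate([-380, 169, 0]) stool();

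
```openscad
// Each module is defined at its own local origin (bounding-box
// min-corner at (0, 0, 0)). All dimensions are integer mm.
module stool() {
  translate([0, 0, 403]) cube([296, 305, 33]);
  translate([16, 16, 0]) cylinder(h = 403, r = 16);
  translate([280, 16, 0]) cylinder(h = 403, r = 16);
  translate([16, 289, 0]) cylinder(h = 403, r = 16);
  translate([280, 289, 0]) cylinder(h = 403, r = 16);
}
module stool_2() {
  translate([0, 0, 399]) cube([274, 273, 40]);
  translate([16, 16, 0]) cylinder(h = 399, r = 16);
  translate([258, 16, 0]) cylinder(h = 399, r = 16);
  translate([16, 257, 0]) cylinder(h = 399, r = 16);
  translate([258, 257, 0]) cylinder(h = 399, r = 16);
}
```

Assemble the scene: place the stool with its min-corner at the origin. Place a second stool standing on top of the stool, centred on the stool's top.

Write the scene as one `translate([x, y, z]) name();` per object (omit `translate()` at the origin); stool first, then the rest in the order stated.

stool();
translate([11, 16, 436]) stool_2();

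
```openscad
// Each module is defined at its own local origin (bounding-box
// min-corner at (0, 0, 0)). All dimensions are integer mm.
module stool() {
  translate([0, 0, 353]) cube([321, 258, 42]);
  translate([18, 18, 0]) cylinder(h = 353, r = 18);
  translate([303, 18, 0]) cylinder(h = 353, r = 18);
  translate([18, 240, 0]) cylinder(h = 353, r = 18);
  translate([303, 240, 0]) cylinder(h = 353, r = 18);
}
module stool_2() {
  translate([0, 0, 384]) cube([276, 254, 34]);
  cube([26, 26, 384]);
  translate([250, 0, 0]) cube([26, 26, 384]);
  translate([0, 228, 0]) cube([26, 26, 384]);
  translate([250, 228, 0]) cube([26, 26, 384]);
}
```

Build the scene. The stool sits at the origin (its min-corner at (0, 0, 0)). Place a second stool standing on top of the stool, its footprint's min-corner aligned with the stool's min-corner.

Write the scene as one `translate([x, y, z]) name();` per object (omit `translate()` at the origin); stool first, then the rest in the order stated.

stool();
translate([0, 0, 395]) stool_2();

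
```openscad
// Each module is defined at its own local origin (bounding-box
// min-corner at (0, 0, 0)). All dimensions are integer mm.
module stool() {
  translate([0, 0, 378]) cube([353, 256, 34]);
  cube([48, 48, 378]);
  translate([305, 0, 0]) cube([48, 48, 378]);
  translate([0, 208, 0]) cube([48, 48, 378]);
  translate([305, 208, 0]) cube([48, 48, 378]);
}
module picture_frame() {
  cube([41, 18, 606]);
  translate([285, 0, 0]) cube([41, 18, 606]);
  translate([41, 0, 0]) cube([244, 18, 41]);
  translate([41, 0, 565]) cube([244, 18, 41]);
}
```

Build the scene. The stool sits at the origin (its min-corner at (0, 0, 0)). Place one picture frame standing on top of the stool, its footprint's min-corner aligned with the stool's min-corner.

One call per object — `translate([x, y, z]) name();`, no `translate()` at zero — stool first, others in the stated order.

stool();
translate([0, 0, 412]) picture_frame();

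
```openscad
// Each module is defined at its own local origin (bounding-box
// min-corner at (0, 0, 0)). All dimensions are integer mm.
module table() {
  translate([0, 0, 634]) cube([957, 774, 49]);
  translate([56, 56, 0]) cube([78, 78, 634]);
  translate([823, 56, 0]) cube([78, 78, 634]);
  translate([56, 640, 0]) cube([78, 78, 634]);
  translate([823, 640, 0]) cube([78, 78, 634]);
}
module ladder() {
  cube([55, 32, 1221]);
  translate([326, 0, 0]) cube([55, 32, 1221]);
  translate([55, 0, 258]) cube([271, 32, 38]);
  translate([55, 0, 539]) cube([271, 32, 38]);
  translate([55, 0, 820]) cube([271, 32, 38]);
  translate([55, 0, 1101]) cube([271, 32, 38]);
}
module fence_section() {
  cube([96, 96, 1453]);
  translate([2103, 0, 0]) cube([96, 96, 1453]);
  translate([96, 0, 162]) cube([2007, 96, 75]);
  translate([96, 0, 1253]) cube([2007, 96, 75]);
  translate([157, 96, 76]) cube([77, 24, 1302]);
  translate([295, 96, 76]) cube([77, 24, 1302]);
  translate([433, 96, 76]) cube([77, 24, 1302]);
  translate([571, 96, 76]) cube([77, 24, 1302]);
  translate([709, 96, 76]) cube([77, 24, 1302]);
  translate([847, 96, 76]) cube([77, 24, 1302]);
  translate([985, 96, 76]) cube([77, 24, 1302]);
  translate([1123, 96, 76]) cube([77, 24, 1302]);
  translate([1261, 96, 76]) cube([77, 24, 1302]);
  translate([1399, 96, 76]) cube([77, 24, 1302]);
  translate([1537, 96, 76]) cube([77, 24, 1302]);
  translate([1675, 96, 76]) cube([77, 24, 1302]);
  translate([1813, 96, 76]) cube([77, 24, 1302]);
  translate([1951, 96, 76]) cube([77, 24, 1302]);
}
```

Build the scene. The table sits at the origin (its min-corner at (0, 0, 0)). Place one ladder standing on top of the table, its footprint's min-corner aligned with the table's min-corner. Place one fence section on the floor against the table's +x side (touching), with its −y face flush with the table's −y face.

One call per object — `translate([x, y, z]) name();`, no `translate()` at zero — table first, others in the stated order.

table();
translate([0, 0, 683]) ladder();
translate([957, 0, 0]) fence_section();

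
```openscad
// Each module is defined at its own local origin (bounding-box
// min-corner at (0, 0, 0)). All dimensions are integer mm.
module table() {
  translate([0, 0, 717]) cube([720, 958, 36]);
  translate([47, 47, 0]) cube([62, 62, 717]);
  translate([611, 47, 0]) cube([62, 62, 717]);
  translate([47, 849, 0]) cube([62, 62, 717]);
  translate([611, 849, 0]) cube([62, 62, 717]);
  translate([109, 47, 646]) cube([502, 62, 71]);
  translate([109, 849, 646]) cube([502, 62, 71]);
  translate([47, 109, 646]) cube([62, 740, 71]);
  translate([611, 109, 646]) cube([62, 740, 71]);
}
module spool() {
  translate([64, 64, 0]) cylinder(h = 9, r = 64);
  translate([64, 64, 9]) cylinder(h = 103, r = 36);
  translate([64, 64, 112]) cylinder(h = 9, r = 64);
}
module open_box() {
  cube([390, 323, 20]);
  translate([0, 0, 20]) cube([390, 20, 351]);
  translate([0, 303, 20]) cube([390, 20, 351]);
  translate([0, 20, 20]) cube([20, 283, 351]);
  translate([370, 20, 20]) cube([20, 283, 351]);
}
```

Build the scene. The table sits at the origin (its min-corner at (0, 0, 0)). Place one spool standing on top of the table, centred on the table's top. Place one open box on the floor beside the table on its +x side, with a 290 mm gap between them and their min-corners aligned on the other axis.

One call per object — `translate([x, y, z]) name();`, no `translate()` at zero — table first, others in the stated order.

table();
translate([296, 415, 753]) spool();
translate([1010, 0, 0]) open_box();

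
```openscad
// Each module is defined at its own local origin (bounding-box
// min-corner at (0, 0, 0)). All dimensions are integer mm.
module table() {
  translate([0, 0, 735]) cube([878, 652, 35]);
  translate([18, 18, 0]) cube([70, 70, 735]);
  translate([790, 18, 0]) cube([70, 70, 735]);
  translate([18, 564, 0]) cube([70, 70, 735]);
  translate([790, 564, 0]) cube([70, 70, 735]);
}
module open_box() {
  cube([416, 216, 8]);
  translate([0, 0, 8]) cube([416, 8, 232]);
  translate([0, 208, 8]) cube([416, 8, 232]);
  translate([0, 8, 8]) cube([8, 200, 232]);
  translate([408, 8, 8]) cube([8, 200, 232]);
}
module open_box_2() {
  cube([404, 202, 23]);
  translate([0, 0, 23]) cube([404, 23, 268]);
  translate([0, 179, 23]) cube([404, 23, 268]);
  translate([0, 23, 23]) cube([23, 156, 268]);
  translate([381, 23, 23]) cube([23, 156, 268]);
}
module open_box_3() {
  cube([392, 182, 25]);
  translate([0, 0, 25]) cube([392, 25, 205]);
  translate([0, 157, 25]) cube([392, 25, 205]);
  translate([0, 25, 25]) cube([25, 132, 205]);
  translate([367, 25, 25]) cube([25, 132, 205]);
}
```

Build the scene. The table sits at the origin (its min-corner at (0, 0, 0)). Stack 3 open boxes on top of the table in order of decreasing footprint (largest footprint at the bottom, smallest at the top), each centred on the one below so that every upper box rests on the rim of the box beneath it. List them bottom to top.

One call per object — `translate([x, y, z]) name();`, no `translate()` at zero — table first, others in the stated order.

table();
translate([231, 218, 770]) open_box();
translate([237, 225, 1010]) open_box_2();
translate([243, 235, 1301]) open_box_3();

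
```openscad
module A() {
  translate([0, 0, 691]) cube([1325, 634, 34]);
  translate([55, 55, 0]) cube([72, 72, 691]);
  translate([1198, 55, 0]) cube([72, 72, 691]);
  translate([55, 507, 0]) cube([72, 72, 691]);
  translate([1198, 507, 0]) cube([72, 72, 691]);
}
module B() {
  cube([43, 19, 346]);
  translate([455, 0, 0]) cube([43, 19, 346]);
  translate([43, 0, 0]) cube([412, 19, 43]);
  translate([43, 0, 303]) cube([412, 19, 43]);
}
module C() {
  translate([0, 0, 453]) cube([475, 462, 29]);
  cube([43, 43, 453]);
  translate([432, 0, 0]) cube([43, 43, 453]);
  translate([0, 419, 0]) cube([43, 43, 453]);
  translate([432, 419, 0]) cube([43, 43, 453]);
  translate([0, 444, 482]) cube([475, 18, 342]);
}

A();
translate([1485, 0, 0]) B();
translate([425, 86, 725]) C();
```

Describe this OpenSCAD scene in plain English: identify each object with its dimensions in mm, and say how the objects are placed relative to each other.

A is a table: top 1325 mm (x) × 634 mm (y), 34 mm thick, upper face at z = 725 mm, on four 72×72 mm square legs, each inset 55 mm from the nearest pair of top edges, running from z = 0 to the bottom of the top.

B is a rectangular picture frame lying in the x–z plane (depth along y). The opening is 412 mm wide (x) by 260 mm tall (z), surrounded by a border 43 mm wide on all four sides. The frame is 19 mm deep and is made of two full-height vertical stiles with two horizontal rails fitted between them.

C is a chair: 475×462 mm seat, 29 mm thick, top at z = 482 mm, on four 43 mm square corner legs flush with the seat edges. A 18 mm thick backrest slab spans the full seat width, extending 342 mm above the seat top, its back face flush with the seat's +y edge.

The picture frame is on the floor beside the table on its +x side. The chair is on top of the table, centred.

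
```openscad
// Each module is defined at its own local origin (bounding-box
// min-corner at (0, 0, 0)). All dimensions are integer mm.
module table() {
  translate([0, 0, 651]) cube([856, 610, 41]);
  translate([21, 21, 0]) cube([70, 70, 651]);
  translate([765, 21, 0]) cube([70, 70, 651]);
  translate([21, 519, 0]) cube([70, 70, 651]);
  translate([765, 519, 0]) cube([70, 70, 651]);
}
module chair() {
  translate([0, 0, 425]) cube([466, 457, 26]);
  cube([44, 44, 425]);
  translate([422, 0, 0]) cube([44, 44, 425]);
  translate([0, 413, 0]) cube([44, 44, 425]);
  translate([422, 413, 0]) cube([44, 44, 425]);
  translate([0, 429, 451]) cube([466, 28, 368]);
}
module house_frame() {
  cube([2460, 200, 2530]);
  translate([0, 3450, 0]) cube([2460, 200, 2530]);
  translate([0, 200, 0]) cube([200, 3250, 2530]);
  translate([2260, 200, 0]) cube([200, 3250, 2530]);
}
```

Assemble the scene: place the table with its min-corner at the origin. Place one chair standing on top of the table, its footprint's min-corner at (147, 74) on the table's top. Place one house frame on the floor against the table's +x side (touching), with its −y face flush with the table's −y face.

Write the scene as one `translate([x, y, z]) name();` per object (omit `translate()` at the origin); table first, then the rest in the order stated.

table();
translate([147, 74, 692]) chair();
translate([856, 0, 0]) house_frame();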